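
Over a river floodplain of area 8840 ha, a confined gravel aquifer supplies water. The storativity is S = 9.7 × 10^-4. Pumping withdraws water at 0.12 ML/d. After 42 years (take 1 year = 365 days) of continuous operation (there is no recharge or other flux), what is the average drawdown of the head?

Δh ≈ 21.5 m

A = 8840 ha = 8.84 × 10^7 m²
Q = 0.12 ML/d = 120 m³/d
t = 42 years = 15330 d
ΔV = Q × t = 120 m³/d × 15330 d = 1.84 × 10^6 m³
Δh = ΔV / (S × A) = 1.84 × 10^6 / (9.7 × 10^-4 × 8.84 × 10^7) = 21.45 m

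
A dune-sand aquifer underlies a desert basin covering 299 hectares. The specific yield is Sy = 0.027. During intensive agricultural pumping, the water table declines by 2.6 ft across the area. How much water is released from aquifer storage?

A = 299 hectares = 2.99 × 10^6 m²
Δh = 2.6 ft = 0.7925 m
ΔV = Sy × A × Δh = 0.027 × 2.99 × 10^6 m² × 0.7925 m = 63980 m³

ΔV ≈ 64000 m³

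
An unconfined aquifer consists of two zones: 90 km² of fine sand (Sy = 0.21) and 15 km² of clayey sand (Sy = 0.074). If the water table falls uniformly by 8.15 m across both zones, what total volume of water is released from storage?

ΔV ≈ 1.63 × 10^8 m³

A₁ = 90 km² = 9 × 10^7 m²; A₂ = 15 km² = 1.5 × 10^7 m²
ΔV₁ = 0.21 × 9 × 10^7 × 8.15 = 1.54 × 10^8 m³
ΔV₂ = 0.074 × 1.5 × 10^7 × 8.15 = 9.046 × 10^6 m³
ΔV = ΔV₁ + ΔV₂ = 1.631 × 10^8 m³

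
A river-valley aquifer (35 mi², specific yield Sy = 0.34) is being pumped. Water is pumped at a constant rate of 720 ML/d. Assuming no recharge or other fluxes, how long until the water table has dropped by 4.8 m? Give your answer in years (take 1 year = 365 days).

t ≈ 0.563 years

A = 35 mi² = 9.065 × 10^7 m²
ΔV = Sy × A × Δh = 0.34 × 9.065 × 10^7 × 4.8 = 1.479 × 10^8 m³
Q = 720 ML/d = 7.2 × 10^5 m³/d
t = ΔV / Q = 1.479 × 10^8 m³ / 7.2 × 10^5 m³/d = 205.5 d
t = 205.5 d ≈ 0.5629 years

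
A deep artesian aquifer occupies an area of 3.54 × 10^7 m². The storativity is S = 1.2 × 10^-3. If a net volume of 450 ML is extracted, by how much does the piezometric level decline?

Δh ≈ 10.6 m

ΔV = 450 ML = 4.5 × 10^5 m³
Δh = ΔV / (S × A) = 4.5 × 10^5 m³ / (0.0012 × 3.54 × 10^7 m²) = 10.59 m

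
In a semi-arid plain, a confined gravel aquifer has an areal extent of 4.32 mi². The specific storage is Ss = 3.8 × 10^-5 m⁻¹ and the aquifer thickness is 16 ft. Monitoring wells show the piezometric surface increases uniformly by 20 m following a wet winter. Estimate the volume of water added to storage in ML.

b = 16 ft = 4.877 m
S = Ss × b = 3.8 × 10^-5 m⁻¹ × 4.877 m = 1.853 × 10^-4
A = 4.32 mi² = 1.119 × 10^7 m²
ΔV = S × A × Δh = 1.853 × 10^-4 × 1.119 × 10^7 m² × 20 m = 41470 m³
ΔV = 41470 m³ = 41.47 ML

ΔV ≈ 41.5 ML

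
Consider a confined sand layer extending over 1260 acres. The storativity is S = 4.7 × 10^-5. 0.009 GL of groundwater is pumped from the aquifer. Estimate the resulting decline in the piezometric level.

A = 1260 acres = 5.099 × 10^6 m²
ΔV = 0.009 GL = 9000 m³
Δh = ΔV / (S × A) = 9000 m³ / (4.7 × 10^-5 × 5.099 × 10^6 m²) = 37.55 m

Δh ≈ 37.6 m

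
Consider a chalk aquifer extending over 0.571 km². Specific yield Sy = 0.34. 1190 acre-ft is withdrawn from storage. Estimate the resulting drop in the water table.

A = 0.571 km² = 5.71 × 10^5 m²
ΔV = 1190 acre-ft = 1.468 × 10^6 m³
Δh = ΔV / (Sy × A) = 1.468 × 10^6 m³ / (0.34 × 5.71 × 10^5 m²) = 7.561 m

Δh ≈ 7.56 m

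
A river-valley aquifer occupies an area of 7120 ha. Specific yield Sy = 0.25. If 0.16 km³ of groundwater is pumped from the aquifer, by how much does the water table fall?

Δh ≈ 8.99 m

A = 7120 ha = 7.12 × 10^7 m²
ΔV = 0.16 km³ = 1.6 × 10^8 m³
Δh = ΔV / (Sy × A) = 1.6 × 10^8 m³ / (0.25 × 7.12 × 10^7 m²) = 8.989 m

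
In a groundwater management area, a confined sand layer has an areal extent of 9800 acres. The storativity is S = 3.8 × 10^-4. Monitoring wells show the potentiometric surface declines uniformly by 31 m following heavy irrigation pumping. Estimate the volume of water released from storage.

A = 9800 acres = 3.966 × 10^7 m²
ΔV = S × A × Δh = 3.8 × 10^-4 × 3.966 × 10^7 m² × 31 m = 4.672 × 10^5 m³

ΔV ≈ 4.67 × 10^5 m³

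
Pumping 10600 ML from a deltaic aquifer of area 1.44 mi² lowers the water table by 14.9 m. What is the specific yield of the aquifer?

Sy ≈ 0.19

A = 1.44 mi² = 3.73 × 10^6 m²
ΔV = 10600 ML = 1.06 × 10^7 m³
Sy = ΔV / (A × Δh) = 1.06 × 10^7 m³ / (3.73 × 10^6 m² × 14.9 m) = 0.1907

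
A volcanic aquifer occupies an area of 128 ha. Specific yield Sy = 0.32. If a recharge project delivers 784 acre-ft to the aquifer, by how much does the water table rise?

Δh ≈ 2.36 m

A = 128 ha = 1.28 × 10^6 m²
ΔV = 784 acre-ft = 9.67 × 10^5 m³
Δh = ΔV / (Sy × A) = 9.67 × 10^5 m³ / (0.32 × 1.28 × 10^6 m²) = 2.361 m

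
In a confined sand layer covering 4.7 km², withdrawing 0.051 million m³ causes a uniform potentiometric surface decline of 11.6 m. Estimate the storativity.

A = 4.7 km² = 4.7 × 10^6 m²
ΔV = 0.051 million m³ = 51000 m³
S = ΔV / (A × Δh) = 51000 m³ / (4.7 × 10^6 m² × 11.6 m) = 9.354 × 10^-4

S ≈ 9.4 × 10^-4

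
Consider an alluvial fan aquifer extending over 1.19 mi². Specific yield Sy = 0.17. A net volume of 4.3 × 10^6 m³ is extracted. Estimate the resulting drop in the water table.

Δh ≈ 8.21 m

A = 1.19 mi² = 3.082 × 10^6 m²
Δh = ΔV / (Sy × A) = 4.3 × 10^6 m³ / (0.17 × 3.082 × 10^6 m²) = 8.207 m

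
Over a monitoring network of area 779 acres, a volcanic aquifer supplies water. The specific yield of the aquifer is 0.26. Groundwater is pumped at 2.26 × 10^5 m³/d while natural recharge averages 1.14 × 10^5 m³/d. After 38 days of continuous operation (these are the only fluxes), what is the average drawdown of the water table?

Δh ≈ 5.19 m

A = 779 acres = 3.153 × 10^6 m²
Net abstraction = 2.26 × 10^5 − 1.14 × 10^5 = 1.12 × 10^5 m³/d
ΔV = Q × t = 1.12 × 10^5 m³/d × 38 d = 4.256 × 10^6 m³
Δh = ΔV / (Sy × A) = 4.256 × 10^6 / (0.26 × 3.153 × 10^6) = 5.192 m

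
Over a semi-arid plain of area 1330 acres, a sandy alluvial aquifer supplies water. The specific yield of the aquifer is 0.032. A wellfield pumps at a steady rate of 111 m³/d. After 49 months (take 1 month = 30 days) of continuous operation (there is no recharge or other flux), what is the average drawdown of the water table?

A = 1330 acres = 5.382 × 10^6 m²
t = 49 months = 1470 d
ΔV = Q × t = 111 m³/d × 1470 d = 1.632 × 10^5 m³
Δh = ΔV / (Sy × A) = 1.632 × 10^5 / (0.032 × 5.382 × 10^6) = 0.9474 m

Δh ≈ 0.947 m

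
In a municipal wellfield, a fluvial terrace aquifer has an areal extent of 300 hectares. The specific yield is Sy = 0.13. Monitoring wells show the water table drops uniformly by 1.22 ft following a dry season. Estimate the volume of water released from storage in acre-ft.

ΔV ≈ 118 acre-ft

A = 300 hectares = 3 × 10^6 m²
Δh = 1.22 ft = 0.3719 m
ΔV = Sy × A × Δh = 0.13 × 3 × 10^6 m² × 0.3719 m = 1.45 × 10^5 m³
ΔV = 1.45 × 10^5 m³ = 117.6 acre-ft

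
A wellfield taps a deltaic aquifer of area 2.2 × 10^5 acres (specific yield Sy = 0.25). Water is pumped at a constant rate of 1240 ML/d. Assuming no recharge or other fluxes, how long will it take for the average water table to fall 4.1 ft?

t ≈ 224 days

A = 2.2 × 10^5 acres = 8.903 × 10^8 m²
Δh = 4.1 ft = 1.25 m
ΔV = Sy × A × Δh = 0.25 × 8.903 × 10^8 × 1.25 = 2.782 × 10^8 m³
Q = 1240 ML/d = 1.24 × 10^6 m³/d
t = ΔV / Q = 2.782 × 10^8 m³ / 1.24 × 10^6 m³/d = 224.3 d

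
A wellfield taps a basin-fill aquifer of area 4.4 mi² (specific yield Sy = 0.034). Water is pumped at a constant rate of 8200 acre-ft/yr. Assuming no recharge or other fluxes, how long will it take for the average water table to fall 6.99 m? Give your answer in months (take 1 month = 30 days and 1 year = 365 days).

t ≈ 3.26 months

A = 4.4 mi² = 1.14 × 10^7 m²
ΔV = Sy × A × Δh = 0.034 × 1.14 × 10^7 × 6.99 = 2.708 × 10^6 m³
Q = 8200 acre-ft/yr = 27710 m³/d
t = ΔV / Q = 2.708 × 10^6 m³ / 27710 m³/d = 97.74 d
t = 97.74 d ≈ 3.258 months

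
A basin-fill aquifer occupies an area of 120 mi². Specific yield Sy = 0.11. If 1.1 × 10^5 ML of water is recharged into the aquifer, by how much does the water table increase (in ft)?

Δh ≈ 10.6 ft

A = 120 mi² = 3.108 × 10^8 m²
ΔV = 1.1 × 10^5 ML = 1.1 × 10^8 m³
Δh = ΔV / (Sy × A) = 1.1 × 10^8 m³ / (0.11 × 3.108 × 10^8 m²) = 3.218 m
Δh = 3.218 m = 10.56 ft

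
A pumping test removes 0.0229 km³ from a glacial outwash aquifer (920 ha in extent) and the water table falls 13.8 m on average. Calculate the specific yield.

A = 920 ha = 9.2 × 10^6 m²
ΔV = 0.0229 km³ = 2.29 × 10^7 m³
Sy = ΔV / (A × Δh) = 2.29 × 10^7 m³ / (9.2 × 10^6 m² × 13.8 m) = 0.1804

Sy ≈ 0.18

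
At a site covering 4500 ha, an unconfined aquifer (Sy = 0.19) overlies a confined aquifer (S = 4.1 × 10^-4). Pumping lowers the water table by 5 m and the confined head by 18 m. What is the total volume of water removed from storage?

ΔV ≈ 4.31 × 10^7 m³

A = 4500 ha = 4.5 × 10^7 m²
Unconfined: ΔV_u = Sy × A × Δh_u = 0.19 × 4.5 × 10^7 × 5 = 4.275 × 10^7 m³
Confined: ΔV_c = S × A × Δh_c = 4.1 × 10^-4 × 4.5 × 10^7 × 18 = 3.321 × 10^5 m³
Total ΔV = 4.275 × 10^7 + 3.321 × 10^5 = 4.308 × 10^7 m³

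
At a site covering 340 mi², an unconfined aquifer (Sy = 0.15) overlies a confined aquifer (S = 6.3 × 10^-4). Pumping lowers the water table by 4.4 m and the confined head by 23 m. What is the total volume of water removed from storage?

ΔV ≈ 5.94 × 10^8 m³

A = 340 mi² = 8.806 × 10^8 m²
Unconfined: ΔV_u = Sy × A × Δh_u = 0.15 × 8.806 × 10^8 × 4.4 = 5.812 × 10^8 m³
Confined: ΔV_c = S × A × Δh_c = 6.3 × 10^-4 × 8.806 × 10^8 × 23 = 1.276 × 10^7 m³
Total ΔV = 5.812 × 10^8 + 1.276 × 10^7 = 5.94 × 10^8 m³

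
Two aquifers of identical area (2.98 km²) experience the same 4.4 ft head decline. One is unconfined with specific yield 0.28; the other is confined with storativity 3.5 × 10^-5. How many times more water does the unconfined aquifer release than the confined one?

A = 2.98 km² = 2.98 × 10^6 m²
Δh = 4.4 ft = 1.341 m
Unconfined: ΔV_u = Sy × A × Δh = 0.28 × 2.98 × 10^6 × 1.341 = 1.119 × 10^6 m³
Confined: ΔV_c = S × A × Δh = 3.5 × 10^-5 × 2.98 × 10^6 × 1.341 = 139.9 m³
Ratio = ΔV_u / ΔV_c = Sy / S = 0.28 / 3.5 × 10^-5 = 8000

ΔV_u / ΔV_c ≈ 8000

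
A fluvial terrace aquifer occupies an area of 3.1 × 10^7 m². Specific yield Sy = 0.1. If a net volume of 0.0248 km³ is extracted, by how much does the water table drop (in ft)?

Δh ≈ 26.2 ft

ΔV = 0.0248 km³ = 2.48 × 10^7 m³
Δh = ΔV / (Sy × A) = 2.48 × 10^7 m³ / (0.1 × 3.1 × 10^7 m²) = 8 m
Δh = 8 m = 26.25 ft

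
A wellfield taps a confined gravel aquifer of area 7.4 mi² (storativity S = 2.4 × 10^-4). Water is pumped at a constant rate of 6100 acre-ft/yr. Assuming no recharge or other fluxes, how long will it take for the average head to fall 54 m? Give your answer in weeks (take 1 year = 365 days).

A = 7.4 mi² = 1.917 × 10^7 m²
ΔV = S × A × Δh = 2.4 × 10^-4 × 1.917 × 10^7 × 54 = 2.484 × 10^5 m³
Q = 6100 acre-ft/yr = 20610 m³/d
t = ΔV / Q = 2.484 × 10^5 m³ / 20610 m³/d = 12.05 d
t = 12.05 d ≈ 1.721 weeks

t ≈ 1.72 weeks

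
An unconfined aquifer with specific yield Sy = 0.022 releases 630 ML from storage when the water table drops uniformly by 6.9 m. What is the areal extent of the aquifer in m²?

ΔV = 630 ML = 6.3 × 10^5 m³
A = ΔV / (Sy × Δh) = 6.3 × 10^5 / (0.022 × 6.9) = 4.15 × 10^6 m²

A ≈ 4.15 × 10^6 m²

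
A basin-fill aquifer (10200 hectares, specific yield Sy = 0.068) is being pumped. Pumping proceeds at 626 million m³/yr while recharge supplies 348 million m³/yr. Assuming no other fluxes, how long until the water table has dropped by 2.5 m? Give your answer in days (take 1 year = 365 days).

t ≈ 22.8 days

A = 10200 hectares = 1.02 × 10^8 m²
ΔV = Sy × A × Δh = 0.068 × 1.02 × 10^8 × 2.5 = 1.734 × 10^7 m³
Net withdrawal = 626 − 348 = 278 million m³/yr = 7.616 × 10^5 m³/d
t = ΔV / Q = 1.734 × 10^7 m³ / 7.616 × 10^5 m³/d = 22.77 d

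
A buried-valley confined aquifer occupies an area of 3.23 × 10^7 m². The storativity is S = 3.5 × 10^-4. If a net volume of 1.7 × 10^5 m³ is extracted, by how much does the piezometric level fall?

Δh ≈ 15 m

Δh = ΔV / (S × A) = 1.7 × 10^5 m³ / (3.5 × 10^-4 × 3.23 × 10^7 m²) = 15.04 m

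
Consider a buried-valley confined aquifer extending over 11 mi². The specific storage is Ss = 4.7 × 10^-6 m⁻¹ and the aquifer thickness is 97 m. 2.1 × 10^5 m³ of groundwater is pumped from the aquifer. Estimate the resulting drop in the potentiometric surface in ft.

Δh ≈ 53 ft

S = Ss × b = 4.7 × 10^-6 m⁻¹ × 97 m = 4.559 × 10^-4
A = 11 mi² = 2.849 × 10^7 m²
Δh = ΔV / (S × A) = 2.1 × 10^5 m³ / (4.559 × 10^-4 × 2.849 × 10^7 m²) = 16.17 m
Δh = 16.17 m = 53.04 ft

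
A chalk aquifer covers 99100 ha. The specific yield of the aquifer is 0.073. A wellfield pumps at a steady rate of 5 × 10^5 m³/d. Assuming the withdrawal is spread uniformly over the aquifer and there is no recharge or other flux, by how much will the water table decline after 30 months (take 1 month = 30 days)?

A = 99100 ha = 9.91 × 10^8 m²
t = 30 months = 900 d
ΔV = Q × t = 5 × 10^5 m³/d × 900 d = 4.5 × 10^8 m³
Δh = ΔV / (Sy × A) = 4.5 × 10^8 / (0.073 × 9.91 × 10^8) = 6.22 m

Δh ≈ 6.22 m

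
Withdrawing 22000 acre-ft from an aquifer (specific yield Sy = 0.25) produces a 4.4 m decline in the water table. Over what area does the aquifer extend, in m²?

A ≈ 2.47 × 10^7 m²

ΔV = 22000 acre-ft = 2.714 × 10^7 m³
A = ΔV / (Sy × Δh) = 2.714 × 10^7 / (0.25 × 4.4) = 2.467 × 10^7 m²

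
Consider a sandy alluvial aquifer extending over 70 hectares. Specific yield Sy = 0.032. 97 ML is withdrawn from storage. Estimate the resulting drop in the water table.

Δh ≈ 4.33 m

A = 70 hectares = 7 × 10^5 m²
ΔV = 97 ML = 97000 m³
Δh = ΔV / (Sy × A) = 97000 m³ / (0.032 × 7 × 10^5 m²) = 4.33 m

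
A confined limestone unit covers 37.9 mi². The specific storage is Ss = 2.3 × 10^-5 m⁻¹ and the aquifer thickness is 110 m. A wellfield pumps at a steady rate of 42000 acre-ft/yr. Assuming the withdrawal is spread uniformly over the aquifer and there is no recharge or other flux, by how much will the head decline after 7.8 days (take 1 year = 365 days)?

S = Ss × b = 2.3 × 10^-5 m⁻¹ × 110 m = 2.53 × 10^-3
A = 37.9 mi² = 9.816 × 10^7 m²
Q = 42000 acre-ft/yr = 1.419 × 10^5 m³/d
ΔV = Q × t = 1.419 × 10^5 m³/d × 7.8 d = 1.107 × 10^6 m³
Δh = ΔV / (S × A) = 1.107 × 10^6 / (0.00253 × 9.816 × 10^7) = 4.458 m

Δh ≈ 4.46 m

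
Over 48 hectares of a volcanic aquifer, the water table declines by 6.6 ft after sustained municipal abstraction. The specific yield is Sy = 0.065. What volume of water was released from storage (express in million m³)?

A = 48 hectares = 4.8 × 10^5 m²
Δh = 6.6 ft = 2.012 m
ΔV = Sy × A × Δh = 0.065 × 4.8 × 10^5 m² × 2.012 m = 62760 m³
ΔV = 62760 m³ = 0.06276 million m³

ΔV ≈ 0.0628 million m³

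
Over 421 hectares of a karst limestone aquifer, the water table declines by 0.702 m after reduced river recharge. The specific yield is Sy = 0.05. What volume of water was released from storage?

ΔV ≈ 1.48 × 10^5 m³

A = 421 hectares = 4.21 × 10^6 m²
ΔV = Sy × A × Δh = 0.05 × 4.21 × 10^6 m² × 0.702 m = 1.478 × 10^5 m³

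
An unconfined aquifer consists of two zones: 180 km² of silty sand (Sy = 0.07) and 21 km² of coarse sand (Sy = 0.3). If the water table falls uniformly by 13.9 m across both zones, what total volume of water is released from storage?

ΔV ≈ 2.63 × 10^8 m³

A₁ = 180 km² = 1.8 × 10^8 m²; A₂ = 21 km² = 2.1 × 10^7 m²
ΔV₁ = 0.07 × 1.8 × 10^8 × 13.9 = 1.751 × 10^8 m³
ΔV₂ = 0.3 × 2.1 × 10^7 × 13.9 = 8.757 × 10^7 m³
ΔV = ΔV₁ + ΔV₂ = 2.627 × 10^8 m³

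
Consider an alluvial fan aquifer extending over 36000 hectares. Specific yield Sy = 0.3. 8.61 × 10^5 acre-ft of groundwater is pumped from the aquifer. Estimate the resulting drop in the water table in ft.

A = 36000 hectares = 3.6 × 10^8 m²
ΔV = 8.61 × 10^5 acre-ft = 1.062 × 10^9 m³
Δh = ΔV / (Sy × A) = 1.062 × 10^9 m³ / (0.3 × 3.6 × 10^8 m²) = 9.834 m
Δh = 9.834 m = 32.26 ft

Δh ≈ 32.3 ft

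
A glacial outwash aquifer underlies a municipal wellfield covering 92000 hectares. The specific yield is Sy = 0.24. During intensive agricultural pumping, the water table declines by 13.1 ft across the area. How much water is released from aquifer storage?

A = 92000 hectares = 9.2 × 10^8 m²
Δh = 13.1 ft = 3.993 m
ΔV = Sy × A × Δh = 0.24 × 9.2 × 10^8 m² × 3.993 m = 8.816 × 10^8 m³

ΔV ≈ 8.82 × 10^8 m³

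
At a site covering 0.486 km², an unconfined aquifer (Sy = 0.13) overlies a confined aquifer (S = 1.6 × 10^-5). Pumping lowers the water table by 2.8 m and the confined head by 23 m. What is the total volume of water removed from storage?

ΔV ≈ 1.77 × 10^5 m³

A = 0.486 km² = 4.86 × 10^5 m²
Unconfined: ΔV_u = Sy × A × Δh_u = 0.13 × 4.86 × 10^5 × 2.8 = 1.769 × 10^5 m³
Confined: ΔV_c = S × A × Δh_c = 1.6 × 10^-5 × 4.86 × 10^5 × 23 = 178.8 m³
Total ΔV = 1.769 × 10^5 + 178.8 = 1.771 × 10^5 m³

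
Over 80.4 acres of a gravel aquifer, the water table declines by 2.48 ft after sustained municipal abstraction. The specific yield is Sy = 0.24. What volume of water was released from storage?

ΔV ≈ 59000 m³

A = 80.4 acres = 3.254 × 10^5 m²
Δh = 2.48 ft = 0.7559 m
ΔV = Sy × A × Δh = 0.24 × 3.254 × 10^5 m² × 0.7559 m = 59030 m³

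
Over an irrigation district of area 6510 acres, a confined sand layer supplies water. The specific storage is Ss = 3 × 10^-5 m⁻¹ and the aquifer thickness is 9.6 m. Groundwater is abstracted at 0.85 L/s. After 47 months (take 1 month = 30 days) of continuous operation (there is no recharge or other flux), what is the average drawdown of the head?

S = Ss × b = 3 × 10^-5 m⁻¹ × 9.6 m = 2.88 × 10^-4
A = 6510 acres = 2.635 × 10^7 m²
Q = 0.85 L/s = 73.44 m³/d
t = 47 months = 1410 d
ΔV = Q × t = 73.44 m³/d × 1410 d = 1.036 × 10^5 m³
Δh = ΔV / (S × A) = 1.036 × 10^5 / (2.88 × 10^-4 × 2.635 × 10^7) = 13.65 m

Δh ≈ 13.6 m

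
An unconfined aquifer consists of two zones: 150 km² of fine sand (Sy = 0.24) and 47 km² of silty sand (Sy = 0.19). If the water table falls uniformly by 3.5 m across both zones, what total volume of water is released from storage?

A₁ = 150 km² = 1.5 × 10^8 m²; A₂ = 47 km² = 4.7 × 10^7 m²
ΔV₁ = 0.24 × 1.5 × 10^8 × 3.5 = 1.26 × 10^8 m³
ΔV₂ = 0.19 × 4.7 × 10^7 × 3.5 = 3.126 × 10^7 m³
ΔV = ΔV₁ + ΔV₂ = 1.573 × 10^8 m³

ΔV ≈ 1.57 × 10^8 m³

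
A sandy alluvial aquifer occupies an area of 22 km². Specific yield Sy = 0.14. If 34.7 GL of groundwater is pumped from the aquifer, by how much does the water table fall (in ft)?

A = 22 km² = 2.2 × 10^7 m²
ΔV = 34.7 GL = 3.47 × 10^7 m³
Δh = ΔV / (Sy × A) = 3.47 × 10^7 m³ / (0.14 × 2.2 × 10^7 m²) = 11.27 m
Δh = 11.27 m = 36.96 ft

Δh ≈ 37 ft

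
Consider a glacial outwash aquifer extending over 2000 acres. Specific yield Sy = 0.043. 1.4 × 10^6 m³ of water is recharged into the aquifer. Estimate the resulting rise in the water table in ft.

Δh ≈ 13.2 ft

A = 2000 acres = 8.094 × 10^6 m²
Δh = ΔV / (Sy × A) = 1.4 × 10^6 m³ / (0.043 × 8.094 × 10^6 m²) = 4.023 m
Δh = 4.023 m = 13.2 ft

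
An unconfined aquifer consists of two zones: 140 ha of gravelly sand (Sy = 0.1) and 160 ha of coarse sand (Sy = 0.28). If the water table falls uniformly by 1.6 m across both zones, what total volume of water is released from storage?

ΔV ≈ 9.41 × 10^5 m³

A₁ = 140 ha = 1.4 × 10^6 m²; A₂ = 160 ha = 1.6 × 10^6 m²
ΔV₁ = 0.1 × 1.4 × 10^6 × 1.6 = 2.24 × 10^5 m³
ΔV₂ = 0.28 × 1.6 × 10^6 × 1.6 = 7.168 × 10^5 m³
ΔV = ΔV₁ + ΔV₂ = 9.408 × 10^5 m³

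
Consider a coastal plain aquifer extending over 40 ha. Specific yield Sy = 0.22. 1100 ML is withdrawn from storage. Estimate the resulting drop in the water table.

Δh ≈ 12.5 m

A = 40 ha = 4 × 10^5 m²
ΔV = 1100 ML = 1.1 × 10^6 m³
Δh = ΔV / (Sy × A) = 1.1 × 10^6 m³ / (0.22 × 4 × 10^5 m²) = 12.5 m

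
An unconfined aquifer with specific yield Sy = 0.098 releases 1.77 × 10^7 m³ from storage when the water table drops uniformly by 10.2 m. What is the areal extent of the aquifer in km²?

A ≈ 17.7 km²

A = ΔV / (Sy × Δh) = 1.77 × 10^7 / (0.098 × 10.2) = 1.771 × 10^7 m²
A = 1.771 × 10^7 m² = 17.71 km²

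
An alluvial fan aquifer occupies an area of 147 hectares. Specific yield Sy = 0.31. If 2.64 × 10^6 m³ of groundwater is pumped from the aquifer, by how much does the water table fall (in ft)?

A = 147 hectares = 1.47 × 10^6 m²
Δh = ΔV / (Sy × A) = 2.64 × 10^6 m³ / (0.31 × 1.47 × 10^6 m²) = 5.793 m
Δh = 5.793 m = 19.01 ft

Δh ≈ 19 ft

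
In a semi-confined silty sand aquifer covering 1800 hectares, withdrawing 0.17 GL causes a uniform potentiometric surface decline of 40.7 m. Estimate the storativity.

A = 1800 hectares = 1.8 × 10^7 m²
ΔV = 0.17 GL = 1.7 × 10^5 m³
S = ΔV / (A × Δh) = 1.7 × 10^5 m³ / (1.8 × 10^7 m² × 40.7 m) = 2.321 × 10^-4

S ≈ 2.3 × 10^-4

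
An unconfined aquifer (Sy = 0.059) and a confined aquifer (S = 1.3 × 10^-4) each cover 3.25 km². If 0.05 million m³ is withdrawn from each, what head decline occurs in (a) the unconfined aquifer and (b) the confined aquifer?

Δh_u ≈ 0.261 m; Δh_c ≈ 118 m

A = 3.25 km² = 3.25 × 10^6 m²
ΔV = 0.05 million m³ = 50000 m³
Unconfined: Δh_u = ΔV/(Sy·A) = 50000/(0.059 × 3.25 × 10^6) = 0.2608 m
Confined: Δh_c = ΔV/(S·A) = 50000/(1.3 × 10^-4 × 3.25 × 10^6) = 118.3 m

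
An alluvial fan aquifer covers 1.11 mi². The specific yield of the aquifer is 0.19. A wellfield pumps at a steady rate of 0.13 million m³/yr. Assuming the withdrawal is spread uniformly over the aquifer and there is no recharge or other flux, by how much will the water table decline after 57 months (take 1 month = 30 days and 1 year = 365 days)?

A = 1.11 mi² = 2.875 × 10^6 m²
Q = 0.13 million m³/yr = 356.2 m³/d
t = 57 months = 1710 d
ΔV = Q × t = 356.2 m³/d × 1710 d = 6.09 × 10^5 m³
Δh = ΔV / (Sy × A) = 6.09 × 10^5 / (0.19 × 2.875 × 10^6) = 1.115 m

Δh ≈ 1.11 m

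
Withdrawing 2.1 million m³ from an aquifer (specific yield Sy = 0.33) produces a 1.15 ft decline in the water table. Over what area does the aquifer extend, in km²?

A ≈ 18.2 km²

Δh = 1.15 ft = 0.3505 m
ΔV = 2.1 million m³ = 2.1 × 10^6 m³
A = ΔV / (Sy × Δh) = 2.1 × 10^6 / (0.33 × 0.3505) = 1.815 × 10^7 m²
A = 1.815 × 10^7 m² = 18.15 km²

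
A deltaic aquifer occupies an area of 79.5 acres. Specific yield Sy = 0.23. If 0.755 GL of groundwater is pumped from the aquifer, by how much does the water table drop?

A = 79.5 acres = 3.217 × 10^5 m²
ΔV = 0.755 GL = 7.55 × 10^5 m³
Δh = ΔV / (Sy × A) = 7.55 × 10^5 m³ / (0.23 × 3.217 × 10^5 m²) = 10.2 m

Δh ≈ 10.2 m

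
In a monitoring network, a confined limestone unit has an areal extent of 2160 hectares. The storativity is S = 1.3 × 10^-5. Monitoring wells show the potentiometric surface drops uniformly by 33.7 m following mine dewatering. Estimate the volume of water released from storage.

ΔV ≈ 9460 m³

A = 2160 hectares = 2.16 × 10^7 m²
ΔV = S × A × Δh = 1.3 × 10^-5 × 2.16 × 10^7 m² × 33.7 m = 9463 m³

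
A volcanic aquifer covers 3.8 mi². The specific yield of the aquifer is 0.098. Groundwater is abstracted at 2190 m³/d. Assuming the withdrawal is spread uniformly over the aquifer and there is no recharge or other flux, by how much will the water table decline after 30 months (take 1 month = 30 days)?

A = 3.8 mi² = 9.842 × 10^6 m²
t = 30 months = 900 d
ΔV = Q × t = 2190 m³/d × 900 d = 1.971 × 10^6 m³
Δh = ΔV / (Sy × A) = 1.971 × 10^6 / (0.098 × 9.842 × 10^6) = 2.044 m

Δh ≈ 2.04 m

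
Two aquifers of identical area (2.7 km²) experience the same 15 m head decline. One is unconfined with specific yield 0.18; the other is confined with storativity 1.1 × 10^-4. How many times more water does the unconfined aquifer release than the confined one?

ΔV_u / ΔV_c ≈ 1640

A = 2.7 km² = 2.7 × 10^6 m²
Unconfined: ΔV_u = Sy × A × Δh = 0.18 × 2.7 × 10^6 × 15 = 7.29 × 10^6 m³
Confined: ΔV_c = S × A × Δh = 1.1 × 10^-4 × 2.7 × 10^6 × 15 = 4455 m³
Ratio = ΔV_u / ΔV_c = Sy / S = 0.18 / 1.1 × 10^-4 = 1636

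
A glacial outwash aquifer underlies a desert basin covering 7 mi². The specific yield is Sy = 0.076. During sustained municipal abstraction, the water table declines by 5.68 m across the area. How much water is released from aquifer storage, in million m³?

ΔV ≈ 7.83 million m³

A = 7 mi² = 1.813 × 10^7 m²
ΔV = Sy × A × Δh = 0.076 × 1.813 × 10^7 m² × 5.68 m = 7.826 × 10^6 m³
ΔV = 7.826 × 10^6 m³ = 7.826 million m³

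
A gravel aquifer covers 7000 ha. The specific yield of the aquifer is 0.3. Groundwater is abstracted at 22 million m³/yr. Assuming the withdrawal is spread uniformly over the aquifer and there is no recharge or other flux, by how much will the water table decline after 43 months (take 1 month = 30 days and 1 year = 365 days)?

A = 7000 ha = 7 × 10^7 m²
Q = 22 million m³/yr = 60270 m³/d
t = 43 months = 1290 d
ΔV = Q × t = 60270 m³/d × 1290 d = 7.775 × 10^7 m³
Δh = ΔV / (Sy × A) = 7.775 × 10^7 / (0.3 × 7 × 10^7) = 3.703 m

Δh ≈ 3.7 m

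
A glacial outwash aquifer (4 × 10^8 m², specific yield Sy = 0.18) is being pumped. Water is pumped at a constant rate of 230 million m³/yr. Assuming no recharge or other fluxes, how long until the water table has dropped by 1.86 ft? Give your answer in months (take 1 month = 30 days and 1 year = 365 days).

t ≈ 2.16 months

Δh = 1.86 ft = 0.5669 m
ΔV = Sy × A × Δh = 0.18 × 4 × 10^8 × 0.5669 = 4.082 × 10^7 m³
Q = 230 million m³/yr = 6.301 × 10^5 m³/d
t = ΔV / Q = 4.082 × 10^7 m³ / 6.301 × 10^5 m³/d = 64.78 d
t = 64.78 d ≈ 2.159 months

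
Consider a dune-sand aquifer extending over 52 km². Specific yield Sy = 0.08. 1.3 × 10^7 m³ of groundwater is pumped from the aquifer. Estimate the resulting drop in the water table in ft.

Δh ≈ 10.3 ft

A = 52 km² = 5.2 × 10^7 m²
Δh = ΔV / (Sy × A) = 1.3 × 10^7 m³ / (0.08 × 5.2 × 10^7 m²) = 3.125 m
Δh = 3.125 m = 10.25 ft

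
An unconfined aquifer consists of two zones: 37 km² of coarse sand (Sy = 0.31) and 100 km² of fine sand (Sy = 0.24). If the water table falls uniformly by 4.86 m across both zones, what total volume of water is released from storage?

A₁ = 37 km² = 3.7 × 10^7 m²; A₂ = 100 km² = 1 × 10^8 m²
ΔV₁ = 0.31 × 3.7 × 10^7 × 4.86 = 5.574 × 10^7 m³
ΔV₂ = 0.24 × 1 × 10^8 × 4.86 = 1.166 × 10^8 m³
ΔV = ΔV₁ + ΔV₂ = 1.724 × 10^8 m³

ΔV ≈ 1.72 × 10^8 m³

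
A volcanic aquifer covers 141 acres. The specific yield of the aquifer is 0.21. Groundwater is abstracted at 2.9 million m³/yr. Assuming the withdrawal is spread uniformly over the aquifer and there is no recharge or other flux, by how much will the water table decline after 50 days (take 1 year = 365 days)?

Δh ≈ 3.32 m

A = 141 acres = 5.706 × 10^5 m²
Q = 2.9 million m³/yr = 7945 m³/d
ΔV = Q × t = 7945 m³/d × 50 d = 3.973 × 10^5 m³
Δh = ΔV / (Sy × A) = 3.973 × 10^5 / (0.21 × 5.706 × 10^5) = 3.315 m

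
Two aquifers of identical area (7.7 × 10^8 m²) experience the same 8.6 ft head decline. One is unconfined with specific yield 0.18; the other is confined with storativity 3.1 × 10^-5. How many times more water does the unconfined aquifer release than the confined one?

Δh = 8.6 ft = 2.621 m
Unconfined: ΔV_u = Sy × A × Δh = 0.18 × 7.7 × 10^8 × 2.621 = 3.633 × 10^8 m³
Confined: ΔV_c = S × A × Δh = 3.1 × 10^-5 × 7.7 × 10^8 × 2.621 = 62570 m³
Ratio = ΔV_u / ΔV_c = Sy / S = 0.18 / 3.1 × 10^-5 = 5806

ΔV_u / ΔV_c ≈ 5810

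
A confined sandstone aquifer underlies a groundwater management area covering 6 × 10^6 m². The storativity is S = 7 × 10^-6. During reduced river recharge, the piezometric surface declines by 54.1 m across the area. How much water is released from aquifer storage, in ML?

ΔV = S × A × Δh = 7 × 10^-6 × 6 × 10^6 m² × 54.1 m = 2272 m³
ΔV = 2272 m³ = 2.272 ML

ΔV ≈ 2.27 ML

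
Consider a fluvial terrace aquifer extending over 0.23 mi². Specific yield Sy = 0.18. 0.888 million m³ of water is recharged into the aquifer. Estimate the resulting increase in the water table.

A = 0.23 mi² = 5.957 × 10^5 m²
ΔV = 0.888 million m³ = 8.88 × 10^5 m³
Δh = ΔV / (Sy × A) = 8.88 × 10^5 m³ / (0.18 × 5.957 × 10^5 m²) = 8.282 m

Δh ≈ 8.28 m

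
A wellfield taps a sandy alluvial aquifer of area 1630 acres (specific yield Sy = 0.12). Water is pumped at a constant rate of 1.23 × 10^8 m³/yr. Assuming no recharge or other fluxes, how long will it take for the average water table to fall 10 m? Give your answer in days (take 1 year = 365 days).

A = 1630 acres = 6.596 × 10^6 m²
ΔV = Sy × A × Δh = 0.12 × 6.596 × 10^6 × 10 = 7.916 × 10^6 m³
Q = 1.23 × 10^8 m³/yr = 3.37 × 10^5 m³/d
t = ΔV / Q = 7.916 × 10^6 m³ / 3.37 × 10^5 m³/d = 23.49 d

t ≈ 23.5 days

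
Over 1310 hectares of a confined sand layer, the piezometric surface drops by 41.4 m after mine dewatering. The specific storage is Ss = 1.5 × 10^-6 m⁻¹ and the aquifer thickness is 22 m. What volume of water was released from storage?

S = Ss × b = 1.5 × 10^-6 m⁻¹ × 22 m = 3.3 × 10^-5
A = 1310 hectares = 1.31 × 10^7 m²
ΔV = S × A × Δh = 3.3 × 10^-5 × 1.31 × 10^7 m² × 41.4 m = 17900 m³

ΔV ≈ 17900 m³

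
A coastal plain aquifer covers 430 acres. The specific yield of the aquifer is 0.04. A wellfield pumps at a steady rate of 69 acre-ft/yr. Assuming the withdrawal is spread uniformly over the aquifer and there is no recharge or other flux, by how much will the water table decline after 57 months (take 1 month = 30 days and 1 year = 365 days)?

Δh ≈ 5.73 m

A = 430 acres = 1.74 × 10^6 m²
Q = 69 acre-ft/yr = 233.2 m³/d
t = 57 months = 1710 d
ΔV = Q × t = 233.2 m³/d × 1710 d = 3.987 × 10^5 m³
Δh = ΔV / (Sy × A) = 3.987 × 10^5 / (0.04 × 1.74 × 10^6) = 5.728 m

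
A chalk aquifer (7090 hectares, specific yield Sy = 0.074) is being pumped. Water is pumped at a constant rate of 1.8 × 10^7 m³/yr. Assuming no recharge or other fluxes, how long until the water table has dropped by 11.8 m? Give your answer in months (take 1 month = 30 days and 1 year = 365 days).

t ≈ 41.8 months

A = 7090 hectares = 7.09 × 10^7 m²
ΔV = Sy × A × Δh = 0.074 × 7.09 × 10^7 × 11.8 = 6.191 × 10^7 m³
Q = 1.8 × 10^7 m³/yr = 49320 m³/d
t = ΔV / Q = 6.191 × 10^7 m³ / 49320 m³/d = 1255 d
t = 1255 d ≈ 41.85 months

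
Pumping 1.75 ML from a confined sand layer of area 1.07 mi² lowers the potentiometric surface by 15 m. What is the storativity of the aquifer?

S ≈ 4.2 × 10^-5

A = 1.07 mi² = 2.771 × 10^6 m²
ΔV = 1.75 ML = 1750 m³
S = ΔV / (A × Δh) = 1750 m³ / (2.771 × 10^6 m² × 15 m) = 4.21 × 10^-5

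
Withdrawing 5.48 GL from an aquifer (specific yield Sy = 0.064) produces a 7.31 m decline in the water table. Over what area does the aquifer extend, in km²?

A ≈ 11.7 km²

ΔV = 5.48 GL = 5.48 × 10^6 m³
A = ΔV / (Sy × Δh) = 5.48 × 10^6 / (0.064 × 7.31) = 1.171 × 10^7 m²
A = 1.171 × 10^7 m² = 11.71 km²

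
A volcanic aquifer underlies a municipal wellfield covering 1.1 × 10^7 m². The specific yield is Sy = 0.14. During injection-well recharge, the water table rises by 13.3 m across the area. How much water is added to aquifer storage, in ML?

ΔV ≈ 20500 ML

ΔV = Sy × A × Δh = 0.14 × 1.1 × 10^7 m² × 13.3 m = 2.048 × 10^7 m³
ΔV = 2.048 × 10^7 m³ = 20480 ML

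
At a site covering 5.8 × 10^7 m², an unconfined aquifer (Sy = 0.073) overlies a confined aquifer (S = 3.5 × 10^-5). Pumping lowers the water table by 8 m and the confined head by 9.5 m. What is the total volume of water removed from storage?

Unconfined: ΔV_u = Sy × A × Δh_u = 0.073 × 5.8 × 10^7 × 8 = 3.387 × 10^7 m³
Confined: ΔV_c = S × A × Δh_c = 3.5 × 10^-5 × 5.8 × 10^7 × 9.5 = 19280 m³
Total ΔV = 3.387 × 10^7 + 19280 = 3.389 × 10^7 m³

ΔV ≈ 3.39 × 10^7 m³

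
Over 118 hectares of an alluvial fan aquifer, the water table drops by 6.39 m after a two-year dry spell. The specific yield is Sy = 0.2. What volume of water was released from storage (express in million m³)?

ΔV ≈ 1.51 million m³

A = 118 hectares = 1.18 × 10^6 m²
ΔV = Sy × A × Δh = 0.2 × 1.18 × 10^6 m² × 6.39 m = 1.508 × 10^6 m³
ΔV = 1.508 × 10^6 m³ = 1.508 million m³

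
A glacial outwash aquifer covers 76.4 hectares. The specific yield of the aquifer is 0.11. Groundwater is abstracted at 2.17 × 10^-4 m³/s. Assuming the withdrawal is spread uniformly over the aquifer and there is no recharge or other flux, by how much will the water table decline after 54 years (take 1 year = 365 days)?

A = 76.4 hectares = 7.64 × 10^5 m²
Q = 2.17 × 10^-4 m³/s = 18.75 m³/d
t = 54 years = 19710 d
ΔV = Q × t = 18.75 m³/d × 19710 d = 3.695 × 10^5 m³
Δh = ΔV / (Sy × A) = 3.695 × 10^5 / (0.11 × 7.64 × 10^5) = 4.397 m

Δh ≈ 4.4 m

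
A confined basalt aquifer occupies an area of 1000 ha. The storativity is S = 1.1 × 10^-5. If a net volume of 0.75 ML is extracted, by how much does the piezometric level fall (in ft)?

Δh ≈ 22.4 ft

A = 1000 ha = 1 × 10^7 m²
ΔV = 0.75 ML = 750 m³
Δh = ΔV / (S × A) = 750 m³ / (1.1 × 10^-5 × 1 × 10^7 m²) = 6.818 m
Δh = 6.818 m = 22.37 ft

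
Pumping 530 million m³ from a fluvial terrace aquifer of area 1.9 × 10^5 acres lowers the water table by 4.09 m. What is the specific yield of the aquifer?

A = 1.9 × 10^5 acres = 7.689 × 10^8 m²
ΔV = 530 million m³ = 5.3 × 10^8 m³
Sy = ΔV / (A × Δh) = 5.3 × 10^8 m³ / (7.689 × 10^8 m² × 4.09 m) = 0.1685

Sy ≈ 0.17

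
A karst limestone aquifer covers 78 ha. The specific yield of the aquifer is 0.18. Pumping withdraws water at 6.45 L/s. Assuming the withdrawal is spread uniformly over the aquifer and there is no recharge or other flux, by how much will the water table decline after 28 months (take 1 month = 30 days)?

A = 78 ha = 7.8 × 10^5 m²
Q = 6.45 L/s = 557.3 m³/d
t = 28 months = 840 d
ΔV = Q × t = 557.3 m³/d × 840 d = 4.681 × 10^5 m³
Δh = ΔV / (Sy × A) = 4.681 × 10^5 / (0.18 × 7.8 × 10^5) = 3.334 m

Δh ≈ 3.33 m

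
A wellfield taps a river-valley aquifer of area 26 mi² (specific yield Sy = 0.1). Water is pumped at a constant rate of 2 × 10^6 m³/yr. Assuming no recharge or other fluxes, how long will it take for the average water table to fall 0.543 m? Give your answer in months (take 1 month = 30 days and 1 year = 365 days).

t ≈ 22.2 months

A = 26 mi² = 6.734 × 10^7 m²
ΔV = Sy × A × Δh = 0.1 × 6.734 × 10^7 × 0.543 = 3.657 × 10^6 m³
Q = 2 × 10^6 m³/yr = 5479 m³/d
t = ΔV / Q = 3.657 × 10^6 m³ / 5479 m³/d = 667.3 d
t = 667.3 d ≈ 22.24 months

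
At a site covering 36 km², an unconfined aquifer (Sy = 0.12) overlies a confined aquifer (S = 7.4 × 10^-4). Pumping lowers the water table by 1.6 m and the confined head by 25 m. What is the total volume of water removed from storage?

A = 36 km² = 3.6 × 10^7 m²
Unconfined: ΔV_u = Sy × A × Δh_u = 0.12 × 3.6 × 10^7 × 1.6 = 6.912 × 10^6 m³
Confined: ΔV_c = S × A × Δh_c = 7.4 × 10^-4 × 3.6 × 10^7 × 25 = 6.66 × 10^5 m³
Total ΔV = 6.912 × 10^6 + 6.66 × 10^5 = 7.578 × 10^6 m³

ΔV ≈ 7.58 × 10^6 m³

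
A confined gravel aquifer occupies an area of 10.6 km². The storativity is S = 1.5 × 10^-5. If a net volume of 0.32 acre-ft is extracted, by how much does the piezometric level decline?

A = 10.6 km² = 1.06 × 10^7 m²
ΔV = 0.32 acre-ft = 394.7 m³
Δh = ΔV / (S × A) = 394.7 m³ / (1.5 × 10^-5 × 1.06 × 10^7 m²) = 2.482 m

Δh ≈ 2.48 m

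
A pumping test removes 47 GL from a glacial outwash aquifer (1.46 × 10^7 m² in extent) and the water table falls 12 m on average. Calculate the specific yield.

ΔV = 47 GL = 4.7 × 10^7 m³
Sy = ΔV / (A × Δh) = 4.7 × 10^7 m³ / (1.46 × 10^7 m² × 12 m) = 0.2683

Sy ≈ 0.27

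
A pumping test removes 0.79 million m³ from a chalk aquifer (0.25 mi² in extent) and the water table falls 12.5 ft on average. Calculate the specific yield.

A = 0.25 mi² = 6.475 × 10^5 m²
Δh = 12.5 ft = 3.81 m
ΔV = 0.79 million m³ = 7.9 × 10^5 m³
Sy = ΔV / (A × Δh) = 7.9 × 10^5 m³ / (6.475 × 10^5 m² × 3.81 m) = 0.3202

Sy ≈ 0.32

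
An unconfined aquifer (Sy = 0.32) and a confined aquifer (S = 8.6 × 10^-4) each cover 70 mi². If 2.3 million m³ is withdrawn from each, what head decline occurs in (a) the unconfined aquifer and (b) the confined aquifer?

A = 70 mi² = 1.813 × 10^8 m²
ΔV = 2.3 million m³ = 2.3 × 10^6 m³
Unconfined: Δh_u = ΔV/(Sy·A) = 2.3 × 10^6/(0.32 × 1.813 × 10^8) = 0.03964 m
Confined: Δh_c = ΔV/(S·A) = 2.3 × 10^6/(8.6 × 10^-4 × 1.813 × 10^8) = 14.75 m

Δh_u ≈ 0.0396 m; Δh_c ≈ 14.8 m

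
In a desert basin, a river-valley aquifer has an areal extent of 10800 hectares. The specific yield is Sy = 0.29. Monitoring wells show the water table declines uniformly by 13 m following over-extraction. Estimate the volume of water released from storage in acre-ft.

ΔV ≈ 3.3 × 10^5 acre-ft

A = 10800 hectares = 1.08 × 10^8 m²
ΔV = Sy × A × Δh = 0.29 × 1.08 × 10^8 m² × 13 m = 4.072 × 10^8 m³
ΔV = 4.072 × 10^8 m³ = 3.301 × 10^5 acre-ft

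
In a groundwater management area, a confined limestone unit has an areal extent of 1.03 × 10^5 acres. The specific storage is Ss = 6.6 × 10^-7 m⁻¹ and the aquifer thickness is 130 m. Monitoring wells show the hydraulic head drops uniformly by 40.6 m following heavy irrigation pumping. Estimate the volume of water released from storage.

S = Ss × b = 6.6 × 10^-7 m⁻¹ × 130 m = 8.58 × 10^-5
A = 1.03 × 10^5 acres = 4.168 × 10^8 m²
ΔV = S × A × Δh = 8.58 × 10^-5 × 4.168 × 10^8 m² × 40.6 m = 1.452 × 10^6 m³

ΔV ≈ 1.45 × 10^6 m³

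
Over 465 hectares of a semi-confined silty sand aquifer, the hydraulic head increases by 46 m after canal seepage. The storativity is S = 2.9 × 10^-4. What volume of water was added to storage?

ΔV ≈ 62000 m³

A = 465 hectares = 4.65 × 10^6 m²
ΔV = S × A × Δh = 2.9 × 10^-4 × 4.65 × 10^6 m² × 46 m = 62030 m³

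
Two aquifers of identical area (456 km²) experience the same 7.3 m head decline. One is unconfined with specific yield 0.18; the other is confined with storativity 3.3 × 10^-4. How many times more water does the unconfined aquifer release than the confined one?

ΔV_u / ΔV_c ≈ 545

A = 456 km² = 4.56 × 10^8 m²
Unconfined: ΔV_u = Sy × A × Δh = 0.18 × 4.56 × 10^8 × 7.3 = 5.992 × 10^8 m³
Confined: ΔV_c = S × A × Δh = 3.3 × 10^-4 × 4.56 × 10^8 × 7.3 = 1.099 × 10^6 m³
Ratio = ΔV_u / ΔV_c = Sy / S = 0.18 / 3.3 × 10^-4 = 545.5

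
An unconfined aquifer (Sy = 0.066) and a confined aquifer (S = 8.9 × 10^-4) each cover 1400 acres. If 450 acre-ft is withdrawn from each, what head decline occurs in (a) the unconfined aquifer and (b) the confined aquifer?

A = 1400 acres = 5.666 × 10^6 m²
ΔV = 450 acre-ft = 5.551 × 10^5 m³
Unconfined: Δh_u = ΔV/(Sy·A) = 5.551 × 10^5/(0.066 × 5.666 × 10^6) = 1.484 m
Confined: Δh_c = ΔV/(S·A) = 5.551 × 10^5/(8.9 × 10^-4 × 5.666 × 10^6) = 110.1 m

Δh_u ≈ 1.48 m; Δh_c ≈ 110 m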